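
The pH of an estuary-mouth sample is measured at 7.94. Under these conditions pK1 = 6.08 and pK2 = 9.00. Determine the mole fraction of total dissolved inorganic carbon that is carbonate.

α₂ = 0.0791

α₂ = 1 / (1 + [H⁺]/K2 + [H⁺]²/(K1K2)) = 1 / (1 + 10^+1.06 + 10^-0.80)
   = 1 / (1 + 11.482 + 0.15849) = 1/12.640 = 0.07911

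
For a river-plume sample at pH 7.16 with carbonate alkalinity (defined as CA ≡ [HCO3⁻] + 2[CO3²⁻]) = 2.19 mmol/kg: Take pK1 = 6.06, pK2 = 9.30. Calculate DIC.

CA = [HCO3⁻] + 2[CO3²⁻] = (α₁ + 2α₂)·DIC
At pH 7.16: [H⁺]/K1 = 10^-1.10 = 0.079433, K2/[H⁺] = 10^-2.14 = 0.0072444
α₁ = 1/(1 + 0.079433 + 0.0072444) = 1/1.0867 = 0.9202; α₂ = α₁·K2/[H⁺] = 0.006667
α₁ + 2α₂ = 0.9336
DIC = CA / (α₁ + 2α₂) = 2.19 / 0.9336 = 2.35 mmol/kg

DIC = 2.35 mmol/kg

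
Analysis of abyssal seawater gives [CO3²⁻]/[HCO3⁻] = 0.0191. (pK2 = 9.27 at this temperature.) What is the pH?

pH = 7.55

From K2 = [H⁺][CO3²⁻]/[HCO3⁻]:  pH = pK2 + log₁₀([CO3²⁻]/[HCO3⁻])
log₁₀(0.0191) = -1.719
pH = 9.27 + (-1.719) = 7.55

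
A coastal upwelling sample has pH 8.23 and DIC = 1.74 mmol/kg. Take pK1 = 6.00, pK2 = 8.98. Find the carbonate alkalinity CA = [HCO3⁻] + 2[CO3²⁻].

CA = 1.99 mmol/kg

CA = [HCO3⁻] + 2[CO3²⁻] = (α₁ + 2α₂)·DIC
At pH 8.23: [H⁺]/K1 = 10^-2.23 = 0.0058884, K2/[H⁺] = 10^-0.75 = 0.17783
α₁ = 1/(1 + 0.0058884 + 0.17783) = 1/1.1837 = 0.8448; α₂ = α₁·K2/[H⁺] = 0.1502
α₁ + 2α₂ = 1.1453
CA = 1.1453 × 1.74 = 1.99 mmol/kg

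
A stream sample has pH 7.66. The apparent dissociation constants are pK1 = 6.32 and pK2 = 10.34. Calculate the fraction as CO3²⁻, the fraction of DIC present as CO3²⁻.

α₂ = 0.00199

α₂ = 1 / (1 + [H⁺]/K2 + [H⁺]²/(K1K2)) = 1 / (1 + 10^+2.68 + 10^+1.34)
   = 1 / (1 + 478.63 + 21.878) = 1/501.51 = 0.001994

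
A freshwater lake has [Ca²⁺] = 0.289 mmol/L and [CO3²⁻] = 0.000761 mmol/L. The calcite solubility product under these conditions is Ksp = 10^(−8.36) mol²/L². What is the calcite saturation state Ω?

Ω = 0.0504

Ksp = 10^(−8.36) = 4.365×10^-9
Ω = [Ca²⁺][CO3²⁻]/Ksp = (0.289×10^-3)(0.000761×10^-3) / 4.365×10^-9 = 0.0504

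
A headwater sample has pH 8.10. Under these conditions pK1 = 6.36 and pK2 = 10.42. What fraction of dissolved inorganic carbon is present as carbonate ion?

α₂ = 1 / (1 + [H⁺]/K2 + [H⁺]²/(K1K2)) = 1 / (1 + 10^+2.32 + 10^+0.58)
   = 1 / (1 + 208.93 + 3.8019) = 1/213.73 = 0.004679

α₂ = 0.00468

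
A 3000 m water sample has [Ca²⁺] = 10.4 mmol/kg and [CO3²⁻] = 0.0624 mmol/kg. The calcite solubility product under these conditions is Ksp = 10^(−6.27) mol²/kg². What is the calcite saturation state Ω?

Ω = 1.21

Ksp = 10^(−6.27) = 5.370×10^-7
Ω = [Ca²⁺][CO3²⁻]/Ksp = (10.4×10^-3)(0.0624×10^-3) / 5.370×10^-7 = 1.21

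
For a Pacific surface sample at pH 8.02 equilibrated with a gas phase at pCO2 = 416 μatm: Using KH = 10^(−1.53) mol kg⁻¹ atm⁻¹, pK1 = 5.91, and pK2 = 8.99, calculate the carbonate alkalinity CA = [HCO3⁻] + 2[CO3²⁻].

[CO2*] = KH · pCO2 = 10^(−1.53) × 416×10^-6 = 1.228×10^-5 mol/kg
α₀ = 1/(1 + K1/[H⁺] + K1K2/[H⁺]²) = 1/(1 + 10^+2.11 + 10^+1.14) = 0.006962
DIC = [CO2*]/α₀ = 1.228×10^-5 / 0.006962 = 1.763 mmol/kg
CA = (α₁ + 2α₂)·DIC = (0.8969 + 2×0.09611) × 1.763 = 1.92 mmol/kg

CA = 1.92 mmol/kg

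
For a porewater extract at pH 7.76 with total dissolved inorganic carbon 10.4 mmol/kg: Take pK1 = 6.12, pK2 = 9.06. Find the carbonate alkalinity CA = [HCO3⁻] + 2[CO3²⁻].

CA = [HCO3⁻] + 2[CO3²⁻] = (α₁ + 2α₂)·DIC
At pH 7.76: [H⁺]/K1 = 10^-1.64 = 0.022909, K2/[H⁺] = 10^-1.30 = 0.050119
α₁ = 1/(1 + 0.022909 + 0.050119) = 1/1.0730 = 0.9319; α₂ = α₁·K2/[H⁺] = 0.04671
α₁ + 2α₂ = 1.0254
CA = 1.0254 × 10.4 = 10.7 mmol/kg

CA = 10.7 mmol/kg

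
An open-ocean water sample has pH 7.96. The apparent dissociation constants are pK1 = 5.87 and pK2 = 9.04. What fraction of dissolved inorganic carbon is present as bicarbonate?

α₁ = 1 / (1 + [H⁺]/K1 + K2/[H⁺]) = 1 / (1 + 10^-2.09 + 10^-1.08)
   = 1 / (1 + 0.0081283 + 0.083176) = 1/1.0913 = 0.9163

α₁ = 0.916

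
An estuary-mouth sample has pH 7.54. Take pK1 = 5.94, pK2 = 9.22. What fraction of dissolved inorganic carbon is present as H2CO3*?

α₀ = 1 / (1 + K1/[H⁺] + K1K2/[H⁺]²) = 1 / (1 + 10^+1.60 + 10^-0.08)
   = 1 / (1 + 39.811 + 0.83176) = 1/41.642 = 0.02401

α₀ = 0.0240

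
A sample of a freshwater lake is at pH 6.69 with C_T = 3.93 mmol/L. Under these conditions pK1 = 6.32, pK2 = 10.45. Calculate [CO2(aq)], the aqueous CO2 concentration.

α₀ = 1 / (1 + K1/[H⁺] + K1K2/[H⁺]²) = 1 / (1 + 10^+0.37 + 10^-3.39)
   = 1 / (1 + 2.3442 + 0.00040738) = 1/3.3446 = 0.2990
[CO2*] = α₀ × DIC = 0.2990 × 3.93 = 1.18 mmol/L

[CO2*] = 1.18 mmol/L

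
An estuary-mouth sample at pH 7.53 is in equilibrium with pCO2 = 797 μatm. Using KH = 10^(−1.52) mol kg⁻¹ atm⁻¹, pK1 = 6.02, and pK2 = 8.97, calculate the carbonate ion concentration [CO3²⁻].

[CO2*] = KH · pCO2 = 10^(−1.52) × 797×10^-6 = 2.407×10^-5 mol/kg
α₀ = 1/(1 + K1/[H⁺] + K1K2/[H⁺]²) = 1/(1 + 10^+1.51 + 10^+0.07) = 0.02896
DIC = [CO2*]/α₀ = 2.407×10^-5 / 0.02896 = 0.8312 mmol/kg
[CO3²⁻] = α₂·DIC; α₂ = 0.03402, so [CO3²⁻] = 0.03402 × 0.8312 = 0.0283 mmol/kg

[CO3²⁻] = 0.0283 mmol/kg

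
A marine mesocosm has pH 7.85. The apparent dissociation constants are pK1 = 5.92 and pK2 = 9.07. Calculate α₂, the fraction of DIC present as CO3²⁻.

α₂ = 0.0562

α₂ = 1 / (1 + [H⁺]/K2 + [H⁺]²/(K1K2)) = 1 / (1 + 10^+1.22 + 10^-0.71)
   = 1 / (1 + 16.596 + 0.19498) = 1/17.791 = 0.05621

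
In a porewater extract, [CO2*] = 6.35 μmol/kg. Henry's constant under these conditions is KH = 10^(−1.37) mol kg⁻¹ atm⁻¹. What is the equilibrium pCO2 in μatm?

KH = 10^(−1.37) = 4.266×10^-2 mol kg⁻¹ atm⁻¹
pCO2 = [CO2*]/KH = 6.35×10^-6 / 4.266×10^-2 = 1.49×10^-4 atm = 149 μatm

pCO2 = 149 μatm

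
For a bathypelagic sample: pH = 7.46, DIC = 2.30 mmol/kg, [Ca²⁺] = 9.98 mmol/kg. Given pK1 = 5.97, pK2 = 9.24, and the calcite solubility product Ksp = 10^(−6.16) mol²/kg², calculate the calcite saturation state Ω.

Ω = 0.525

α₂ = 1 / (1 + [H⁺]/K2 + [H⁺]²/(K1K2)) = 1 / (1 + 10^+1.78 + 10^+0.29)
   = 1 / (1 + 60.256 + 1.9498) = 1/63.206 = 0.01582
[CO3²⁻] = α₂ × DIC = 0.01582 × 2.30 = 0.03639 mmol/kg
Ksp = 10^(−6.16) = 6.918×10^-7
Ω = [Ca²⁺][CO3²⁻]/Ksp = (9.98×10^-3)(3.639×10^-5) / 6.918×10^-7 = 0.525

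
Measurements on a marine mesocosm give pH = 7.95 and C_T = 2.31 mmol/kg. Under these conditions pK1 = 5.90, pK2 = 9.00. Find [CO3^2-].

[CO3²⁻] = 0.187 mmol/kg

α₂ = 1 / (1 + [H⁺]/K2 + [H⁺]²/(K1K2)) = 1 / (1 + 10^+1.05 + 10^-1.00)
   = 1 / (1 + 11.220 + 0.10000) = 1/12.320 = 0.08117
[CO3²⁻] = α₂ × DIC = 0.08117 × 2.31 = 0.187 mmol/kg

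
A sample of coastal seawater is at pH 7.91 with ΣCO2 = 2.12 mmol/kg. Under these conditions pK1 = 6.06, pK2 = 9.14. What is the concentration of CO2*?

α₀ = 1 / (1 + K1/[H⁺] + K1K2/[H⁺]²) = 1 / (1 + 10^+1.85 + 10^+0.62)
   = 1 / (1 + 70.795 + 4.1687) = 1/75.963 = 0.01316
[CO2*] = α₀ × DIC = 0.01316 × 2.12 = 0.0279 mmol/kg

[CO2*] = 0.0279 mmol/kg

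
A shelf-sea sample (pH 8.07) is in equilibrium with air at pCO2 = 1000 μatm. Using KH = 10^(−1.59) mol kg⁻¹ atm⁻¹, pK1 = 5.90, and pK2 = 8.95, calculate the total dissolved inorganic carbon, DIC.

[CO2*] = KH · pCO2 = 10^(−1.59) × 1000×10^-6 = 2.570×10^-5 mol/kg
α₀ = 1/(1 + K1/[H⁺] + K1K2/[H⁺]²) = 1/(1 + 10^+2.17 + 10^+1.29) = 0.005938
DIC = [CO2*]/α₀ = 2.570×10^-5 / 0.005938 = 4.33 mmol/kg

DIC = 4.33 mmol/kg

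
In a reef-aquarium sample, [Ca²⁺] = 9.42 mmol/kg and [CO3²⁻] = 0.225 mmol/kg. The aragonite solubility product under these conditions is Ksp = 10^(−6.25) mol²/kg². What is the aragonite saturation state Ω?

Ω = 3.77

Ksp = 10^(−6.25) = 5.623×10^-7
Ω = [Ca²⁺][CO3²⁻]/Ksp = (9.42×10^-3)(0.225×10^-3) / 5.623×10^-7 = 3.77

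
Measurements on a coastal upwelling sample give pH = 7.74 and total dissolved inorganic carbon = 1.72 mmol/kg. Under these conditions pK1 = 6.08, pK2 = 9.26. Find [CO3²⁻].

[CO3²⁻] = 0.0494 mmol/kg

α₂ = 1 / (1 + [H⁺]/K2 + [H⁺]²/(K1K2)) = 1 / (1 + 10^+1.52 + 10^-0.14)
   = 1 / (1 + 33.113 + 0.72444) = 1/34.838 = 0.02870
[CO3²⁻] = α₂ × DIC = 0.02870 × 1.72 = 0.0494 mmol/kg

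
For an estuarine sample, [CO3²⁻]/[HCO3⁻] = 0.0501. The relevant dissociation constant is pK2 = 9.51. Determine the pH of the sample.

pH = 8.21

From K2 = [H⁺][CO3²⁻]/[HCO3⁻]:  pH = pK2 + log₁₀([CO3²⁻]/[HCO3⁻])
log₁₀(0.0501) = -1.300
pH = 9.51 + (-1.300) = 8.21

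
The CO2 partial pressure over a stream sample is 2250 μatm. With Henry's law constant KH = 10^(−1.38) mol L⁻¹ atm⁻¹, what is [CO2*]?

[CO2*] = 93.8 μmol/L

KH = 10^(−1.38) = 4.169×10^-2 mol L⁻¹ atm⁻¹
[CO2*] = KH · pCO2 = 4.169×10^-2 × 2250×10^-6 atm = 9.38×10^-5 mol/L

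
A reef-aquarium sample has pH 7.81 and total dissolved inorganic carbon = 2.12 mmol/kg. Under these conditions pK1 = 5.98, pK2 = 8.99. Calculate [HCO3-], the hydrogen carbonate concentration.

α₁ = 1 / (1 + [H⁺]/K1 + K2/[H⁺]) = 1 / (1 + 10^-1.83 + 10^-1.18)
   = 1 / (1 + 0.014791 + 0.066069) = 1/1.0809 = 0.9252
[HCO3⁻] = α₁ × DIC = 0.9252 × 2.12 = 1.96 mmol/kg

[HCO3⁻] = 1.96 mmol/kg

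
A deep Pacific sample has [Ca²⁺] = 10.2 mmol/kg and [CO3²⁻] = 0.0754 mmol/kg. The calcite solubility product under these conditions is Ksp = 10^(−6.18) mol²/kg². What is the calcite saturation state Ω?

Ksp = 10^(−6.18) = 6.607×10^-7
Ω = [Ca²⁺][CO3²⁻]/Ksp = (10.2×10^-3)(0.0754×10^-3) / 6.607×10^-7 = 1.16

Ω = 1.16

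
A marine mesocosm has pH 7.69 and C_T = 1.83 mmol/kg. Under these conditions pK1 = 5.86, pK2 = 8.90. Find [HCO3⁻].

α₁ = 1 / (1 + [H⁺]/K1 + K2/[H⁺]) = 1 / (1 + 10^-1.83 + 10^-1.21)
   = 1 / (1 + 0.014791 + 0.061660) = 1/1.0765 = 0.9290
[HCO3⁻] = α₁ × DIC = 0.9290 × 1.83 = 1.70 mmol/kg

[HCO3⁻] = 1.70 mmol/kg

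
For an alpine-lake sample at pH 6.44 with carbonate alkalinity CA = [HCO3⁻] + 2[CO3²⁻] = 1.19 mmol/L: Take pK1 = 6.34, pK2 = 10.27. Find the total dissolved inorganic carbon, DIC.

DIC = 2.13 mmol/L

CA = [HCO3⁻] + 2[CO3²⁻] = (α₁ + 2α₂)·DIC
At pH 6.44: [H⁺]/K1 = 10^-0.10 = 0.79433, K2/[H⁺] = 10^-3.83 = 0.00014791
α₁ = 1/(1 + 0.79433 + 0.00014791) = 1/1.7945 = 0.5573; α₂ = α₁·K2/[H⁺] = 8.243×10^-5
α₁ + 2α₂ = 0.5574
DIC = CA / (α₁ + 2α₂) = 1.19 / 0.5574 = 2.13 mmol/L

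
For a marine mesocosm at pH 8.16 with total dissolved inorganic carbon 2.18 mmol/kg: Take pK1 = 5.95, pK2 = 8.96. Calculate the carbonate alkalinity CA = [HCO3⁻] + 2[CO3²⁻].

CA = [HCO3⁻] + 2[CO3²⁻] = (α₁ + 2α₂)·DIC
At pH 8.16: [H⁺]/K1 = 10^-2.21 = 0.0061660, K2/[H⁺] = 10^-0.80 = 0.15849
α₁ = 1/(1 + 0.0061660 + 0.15849) = 1/1.1647 = 0.8586; α₂ = α₁·K2/[H⁺] = 0.1361
α₁ + 2α₂ = 1.1308
CA = 1.1308 × 2.18 = 2.47 mmol/kg

CA = 2.47 mmol/kg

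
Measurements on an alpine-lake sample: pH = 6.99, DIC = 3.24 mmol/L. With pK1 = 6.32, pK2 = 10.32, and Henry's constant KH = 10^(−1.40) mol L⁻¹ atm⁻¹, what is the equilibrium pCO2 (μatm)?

α₀ = 1 / (1 + K1/[H⁺] + K1K2/[H⁺]²) = 1 / (1 + 10^+0.67 + 10^-2.66)
   = 1 / (1 + 4.6774 + 0.0021878) = 1/5.6795 = 0.1761
[CO2*] = α₀ × DIC = 0.1761 × 3.24 = 0.5705 mmol/L
pCO2 = [CO2*]/KH = 5.705×10^-4 / 3.981×10^-2 = 1.43×10^4 μatm

pCO2 = 1.43×10^4 μatm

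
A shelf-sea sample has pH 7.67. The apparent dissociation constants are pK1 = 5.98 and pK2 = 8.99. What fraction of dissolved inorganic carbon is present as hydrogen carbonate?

α₁ = 1 / (1 + [H⁺]/K1 + K2/[H⁺]) = 1 / (1 + 10^-1.69 + 10^-1.32)
   = 1 / (1 + 0.020417 + 0.047863) = 1/1.0683 = 0.9361

α₁ = 0.936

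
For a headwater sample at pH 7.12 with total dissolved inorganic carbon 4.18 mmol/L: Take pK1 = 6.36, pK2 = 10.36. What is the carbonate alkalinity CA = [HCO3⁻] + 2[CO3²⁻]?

CA = [HCO3⁻] + 2[CO3²⁻] = (α₁ + 2α₂)·DIC
At pH 7.12: [H⁺]/K1 = 10^-0.76 = 0.17378, K2/[H⁺] = 10^-3.24 = 0.00057544
α₁ = 1/(1 + 0.17378 + 0.00057544) = 1/1.1744 = 0.8515; α₂ = α₁·K2/[H⁺] = 0.0004900
α₁ + 2α₂ = 0.8525
CA = 0.8525 × 4.18 = 3.56 mmol/L

CA = 3.56 mmol/L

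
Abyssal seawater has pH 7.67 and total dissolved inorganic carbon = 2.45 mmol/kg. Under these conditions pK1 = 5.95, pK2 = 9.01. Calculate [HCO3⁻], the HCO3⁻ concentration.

α₁ = 1 / (1 + [H⁺]/K1 + K2/[H⁺]) = 1 / (1 + 10^-1.72 + 10^-1.34)
   = 1 / (1 + 0.019055 + 0.045709) = 1/1.0648 = 0.9392
[HCO3⁻] = α₁ × DIC = 0.9392 × 2.45 = 2.30 mmol/kg

[HCO3⁻] = 2.30 mmol/kg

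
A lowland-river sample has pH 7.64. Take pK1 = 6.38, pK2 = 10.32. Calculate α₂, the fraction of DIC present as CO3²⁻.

α₂ = 0.00198

α₂ = 1 / (1 + [H⁺]/K2 + [H⁺]²/(K1K2)) = 1 / (1 + 10^+2.68 + 10^+1.42)
   = 1 / (1 + 478.63 + 26.303) = 1/505.93 = 0.001977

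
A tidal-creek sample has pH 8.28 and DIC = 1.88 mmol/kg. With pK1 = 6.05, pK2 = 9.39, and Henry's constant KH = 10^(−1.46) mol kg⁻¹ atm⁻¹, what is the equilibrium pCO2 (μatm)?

α₀ = 1 / (1 + K1/[H⁺] + K1K2/[H⁺]²) = 1 / (1 + 10^+2.23 + 10^+1.12)
   = 1 / (1 + 169.82 + 13.183) = 1/184.01 = 0.005435
[CO2*] = α₀ × DIC = 0.005435 × 1.88 = 0.01022 mmol/kg = 10.22 μmol/kg
pCO2 = [CO2*]/KH = 1.022×10^-5 / 3.467×10^-2 = 295 μatm

pCO2 = 295 μatm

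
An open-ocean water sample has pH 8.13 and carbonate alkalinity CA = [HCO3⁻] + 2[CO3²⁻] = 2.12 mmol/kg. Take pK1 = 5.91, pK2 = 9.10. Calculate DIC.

DIC = 1.94 mmol/kg

CA = [HCO3⁻] + 2[CO3²⁻] = (α₁ + 2α₂)·DIC
At pH 8.13: [H⁺]/K1 = 10^-2.22 = 0.0060256, K2/[H⁺] = 10^-0.97 = 0.10715
α₁ = 1/(1 + 0.0060256 + 0.10715) = 1/1.1132 = 0.8983; α₂ = α₁·K2/[H⁺] = 0.09626
α₁ + 2α₂ = 1.0908
DIC = CA / (α₁ + 2α₂) = 2.12 / 1.0908 = 1.94 mmol/kg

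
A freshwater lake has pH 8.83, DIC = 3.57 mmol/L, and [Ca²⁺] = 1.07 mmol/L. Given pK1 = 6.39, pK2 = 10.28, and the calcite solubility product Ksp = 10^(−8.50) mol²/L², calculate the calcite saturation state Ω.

Ω = 41.2

α₂ = 1 / (1 + [H⁺]/K2 + [H⁺]²/(K1K2)) = 1 / (1 + 10^+1.45 + 10^-0.99)
   = 1 / (1 + 28.184 + 0.10233) = 1/29.286 = 0.03415
[CO3²⁻] = α₂ × DIC = 0.03415 × 3.57 = 0.1219 mmol/L
Ksp = 10^(−8.50) = 3.162×10^-9
Ω = [Ca²⁺][CO3²⁻]/Ksp = (1.07×10^-3)(1.219×10^-4) / 3.162×10^-9 = 41.2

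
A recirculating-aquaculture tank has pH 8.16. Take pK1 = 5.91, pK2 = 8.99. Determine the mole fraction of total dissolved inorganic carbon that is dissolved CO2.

α₀ = 0.00487

α₀ = 1 / (1 + K1/[H⁺] + K1K2/[H⁺]²) = 1 / (1 + 10^+2.25 + 10^+1.42)
   = 1 / (1 + 177.83 + 26.303) = 1/205.13 = 0.004875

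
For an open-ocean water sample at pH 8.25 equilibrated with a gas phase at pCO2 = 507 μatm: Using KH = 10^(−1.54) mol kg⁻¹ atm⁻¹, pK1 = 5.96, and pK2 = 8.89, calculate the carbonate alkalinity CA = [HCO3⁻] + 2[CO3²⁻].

CA = 4.16 mmol/kg

[CO2*] = KH · pCO2 = 10^(−1.54) × 507×10^-6 = 1.462×10^-5 mol/kg
α₀ = 1/(1 + K1/[H⁺] + K1K2/[H⁺]²) = 1/(1 + 10^+2.29 + 10^+1.65) = 0.004155
DIC = [CO2*]/α₀ = 1.462×10^-5 / 0.004155 = 3.519 mmol/kg
CA = (α₁ + 2α₂)·DIC = (0.8102 + 2×0.1856) × 3.519 = 4.16 mmol/kg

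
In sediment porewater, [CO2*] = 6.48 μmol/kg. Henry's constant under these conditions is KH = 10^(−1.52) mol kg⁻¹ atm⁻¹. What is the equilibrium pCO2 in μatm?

pCO2 = 215 μatm

KH = 10^(−1.52) = 3.020×10^-2 mol kg⁻¹ atm⁻¹
pCO2 = [CO2*]/KH = 6.48×10^-6 / 3.020×10^-2 = 2.15×10^-4 atm = 215 μatm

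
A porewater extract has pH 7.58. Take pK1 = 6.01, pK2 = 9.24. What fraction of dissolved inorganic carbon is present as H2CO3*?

α₀ = 0.0257

α₀ = 1 / (1 + K1/[H⁺] + K1K2/[H⁺]²) = 1 / (1 + 10^+1.57 + 10^-0.09)
   = 1 / (1 + 37.154 + 0.81283) = 1/38.966 = 0.02566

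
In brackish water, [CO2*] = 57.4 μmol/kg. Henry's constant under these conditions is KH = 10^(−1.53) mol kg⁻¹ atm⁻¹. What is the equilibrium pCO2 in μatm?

pCO2 = 1940 μatm

KH = 10^(−1.53) = 2.951×10^-2 mol kg⁻¹ atm⁻¹
pCO2 = [CO2*]/KH = 57.4×10^-6 / 2.951×10^-2 = 1.94×10^-3 atm = 1940 μatm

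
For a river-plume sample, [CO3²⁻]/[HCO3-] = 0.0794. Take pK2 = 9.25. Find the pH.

From K2 = [H⁺][CO3²⁻]/[HCO3-]:  pH = pK2 + log₁₀([CO3²⁻]/[HCO3-])
log₁₀(0.0794) = -1.100
pH = 9.25 + (-1.100) = 8.15

pH = 8.15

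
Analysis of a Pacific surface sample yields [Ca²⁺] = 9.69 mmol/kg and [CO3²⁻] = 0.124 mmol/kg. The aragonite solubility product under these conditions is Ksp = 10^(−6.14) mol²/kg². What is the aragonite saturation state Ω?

Ksp = 10^(−6.14) = 7.244×10^-7
Ω = [Ca²⁺][CO3²⁻]/Ksp = (9.69×10^-3)(0.124×10^-3) / 7.244×10^-7 = 1.66

Ω = 1.66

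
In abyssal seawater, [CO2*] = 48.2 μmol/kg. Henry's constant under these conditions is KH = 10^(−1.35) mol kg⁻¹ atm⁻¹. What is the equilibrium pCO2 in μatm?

pCO2 = 1080 μatm

KH = 10^(−1.35) = 4.467×10^-2 mol kg⁻¹ atm⁻¹
pCO2 = [CO2*]/KH = 48.2×10^-6 / 4.467×10^-2 = 1.08×10^-3 atm = 1080 μatm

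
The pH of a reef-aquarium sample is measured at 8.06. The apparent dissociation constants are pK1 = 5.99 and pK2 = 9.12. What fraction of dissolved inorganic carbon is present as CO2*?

α₀ = 1 / (1 + K1/[H⁺] + K1K2/[H⁺]²) = 1 / (1 + 10^+2.07 + 10^+1.01)
   = 1 / (1 + 117.49 + 10.233) = 1/128.72 = 0.007769

α₀ = 0.00777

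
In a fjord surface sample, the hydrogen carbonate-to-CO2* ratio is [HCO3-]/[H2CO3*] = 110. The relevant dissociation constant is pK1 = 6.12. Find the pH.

From K1 = [H⁺][HCO3-]/[H2CO3*]:  pH = pK1 + log₁₀([HCO3-]/[H2CO3*])
log₁₀(110) = +2.041
pH = 6.12 + (+2.041) = 8.16

pH = 8.16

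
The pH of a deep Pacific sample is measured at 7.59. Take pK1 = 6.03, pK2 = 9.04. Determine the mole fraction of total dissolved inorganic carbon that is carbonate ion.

α₂ = 0.0334

α₂ = 1 / (1 + [H⁺]/K2 + [H⁺]²/(K1K2)) = 1 / (1 + 10^+1.45 + 10^-0.11)
   = 1 / (1 + 28.184 + 0.77625) = 1/29.960 = 0.03338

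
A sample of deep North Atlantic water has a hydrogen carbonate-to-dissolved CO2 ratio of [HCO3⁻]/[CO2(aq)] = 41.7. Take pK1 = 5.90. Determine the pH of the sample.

pH = 7.52

From K1 = [H⁺][HCO3⁻]/[CO2(aq)]:  pH = pK1 + log₁₀([HCO3⁻]/[CO2(aq)])
log₁₀(41.7) = +1.620
pH = 5.90 + (+1.620) = 7.52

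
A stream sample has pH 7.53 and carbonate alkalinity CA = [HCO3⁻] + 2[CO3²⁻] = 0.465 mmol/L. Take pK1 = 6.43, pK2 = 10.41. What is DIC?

CA = [HCO3⁻] + 2[CO3²⁻] = (α₁ + 2α₂)·DIC
At pH 7.53: [H⁺]/K1 = 10^-1.10 = 0.079433, K2/[H⁺] = 10^-2.88 = 0.0013183
α₁ = 1/(1 + 0.079433 + 0.0013183) = 1/1.0808 = 0.9253; α₂ = α₁·K2/[H⁺] = 0.001220
α₁ + 2α₂ = 0.9277
DIC = CA / (α₁ + 2α₂) = 0.465 / 0.9277 = 0.501 mmol/L

DIC = 0.501 mmol/L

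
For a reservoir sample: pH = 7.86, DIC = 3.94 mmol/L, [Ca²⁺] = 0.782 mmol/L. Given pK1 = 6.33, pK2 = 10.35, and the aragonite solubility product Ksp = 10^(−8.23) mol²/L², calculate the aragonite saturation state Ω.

α₂ = 1 / (1 + [H⁺]/K2 + [H⁺]²/(K1K2)) = 1 / (1 + 10^+2.49 + 10^+0.96)
   = 1 / (1 + 309.03 + 9.1201) = 1/319.15 = 0.003133
[CO3²⁻] = α₂ × DIC = 0.003133 × 3.94 = 0.01235 mmol/L = 12.35 μmol/L
Ksp = 10^(−8.23) = 5.888×10^-9
Ω = [Ca²⁺][CO3²⁻]/Ksp = (0.782×10^-3)(1.235×10^-5) / 5.888×10^-9 = 1.64

Ω = 1.64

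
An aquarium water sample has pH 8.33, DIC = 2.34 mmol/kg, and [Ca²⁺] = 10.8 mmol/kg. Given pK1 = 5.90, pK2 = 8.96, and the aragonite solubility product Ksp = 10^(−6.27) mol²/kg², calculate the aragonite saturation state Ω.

Ω = 8.91

α₂ = 1 / (1 + [H⁺]/K2 + [H⁺]²/(K1K2)) = 1 / (1 + 10^+0.63 + 10^-1.80)
   = 1 / (1 + 4.2658 + 0.015849) = 1/5.2816 = 0.1893
[CO3²⁻] = α₂ × DIC = 0.1893 × 2.34 = 0.4430 mmol/kg
Ksp = 10^(−6.27) = 5.370×10^-7
Ω = [Ca²⁺][CO3²⁻]/Ksp = (10.8×10^-3)(4.430×10^-4) / 5.370×10^-7 = 8.91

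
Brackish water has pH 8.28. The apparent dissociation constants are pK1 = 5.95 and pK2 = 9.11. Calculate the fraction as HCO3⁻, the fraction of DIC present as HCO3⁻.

α₁ = 0.868

α₁ = 1 / (1 + [H⁺]/K1 + K2/[H⁺]) = 1 / (1 + 10^-2.33 + 10^-0.83)
   = 1 / (1 + 0.0046774 + 0.14791) = 1/1.1526 = 0.8676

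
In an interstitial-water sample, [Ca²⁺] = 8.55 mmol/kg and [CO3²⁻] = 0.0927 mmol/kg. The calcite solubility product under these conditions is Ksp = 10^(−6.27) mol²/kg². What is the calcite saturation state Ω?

Ω = 1.48

Ksp = 10^(−6.27) = 5.370×10^-7
Ω = [Ca²⁺][CO3²⁻]/Ksp = (8.55×10^-3)(0.0927×10^-3) / 5.370×10^-7 = 1.48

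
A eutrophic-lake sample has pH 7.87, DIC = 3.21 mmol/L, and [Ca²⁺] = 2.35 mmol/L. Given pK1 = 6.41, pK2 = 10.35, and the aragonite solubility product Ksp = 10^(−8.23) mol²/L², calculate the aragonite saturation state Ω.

α₂ = 1 / (1 + [H⁺]/K2 + [H⁺]²/(K1K2)) = 1 / (1 + 10^+2.48 + 10^+1.02)
   = 1 / (1 + 302.00 + 10.471) = 1/313.47 = 0.003190
[CO3²⁻] = α₂ × DIC = 0.003190 × 3.21 = 0.01024 mmol/L = 10.24 μmol/L
Ksp = 10^(−8.23) = 5.888×10^-9
Ω = [Ca²⁺][CO3²⁻]/Ksp = (2.35×10^-3)(1.024×10^-5) / 5.888×10^-9 = 4.09

Ω = 4.09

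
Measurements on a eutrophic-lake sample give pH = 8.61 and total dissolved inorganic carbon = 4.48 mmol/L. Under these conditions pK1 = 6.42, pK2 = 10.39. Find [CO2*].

α₀ = 1 / (1 + K1/[H⁺] + K1K2/[H⁺]²) = 1 / (1 + 10^+2.19 + 10^+0.41)
   = 1 / (1 + 154.88 + 2.5704) = 1/158.45 = 0.006311
[CO2*] = α₀ × DIC = 0.006311 × 4.48 = 0.0283 mmol/L

[CO2*] = 0.0283 mmol/L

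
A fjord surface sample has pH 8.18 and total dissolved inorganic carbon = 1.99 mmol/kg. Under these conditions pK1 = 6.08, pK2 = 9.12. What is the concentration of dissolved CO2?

[CO2*] = 14.1 μmol/kg

α₀ = 1 / (1 + K1/[H⁺] + K1K2/[H⁺]²) = 1 / (1 + 10^+2.10 + 10^+1.16)
   = 1 / (1 + 125.89 + 14.454) = 1/141.35 = 0.007075
[CO2*] = α₀ × DIC = 0.007075 × 1.99 = 0.0141 mmol/kg = 14.1 μmol/kg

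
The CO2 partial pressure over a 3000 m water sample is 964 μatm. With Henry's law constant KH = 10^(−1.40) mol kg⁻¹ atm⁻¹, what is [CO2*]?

KH = 10^(−1.40) = 3.981×10^-2 mol kg⁻¹ atm⁻¹
[CO2*] = KH · pCO2 = 3.981×10^-2 × 964×10^-6 atm = 3.84×10^-5 mol/kg

[CO2*] = 38.4 μmol/kg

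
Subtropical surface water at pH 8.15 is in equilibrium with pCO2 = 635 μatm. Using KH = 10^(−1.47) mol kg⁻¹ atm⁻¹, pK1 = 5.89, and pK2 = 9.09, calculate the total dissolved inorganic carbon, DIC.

DIC = 4.39 mmol/kg

[CO2*] = KH · pCO2 = 10^(−1.47) × 635×10^-6 = 2.152×10^-5 mol/kg
α₀ = 1/(1 + K1/[H⁺] + K1K2/[H⁺]²) = 1/(1 + 10^+2.26 + 10^+1.32) = 0.004905
DIC = [CO2*]/α₀ = 2.152×10^-5 / 0.004905 = 4.39 mmol/kg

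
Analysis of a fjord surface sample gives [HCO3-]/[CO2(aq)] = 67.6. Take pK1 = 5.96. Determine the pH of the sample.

pH = 7.79

From K1 = [H⁺][HCO3-]/[CO2(aq)]:  pH = pK1 + log₁₀([HCO3-]/[CO2(aq)])
log₁₀(67.6) = +1.830
pH = 5.96 + (+1.830) = 7.79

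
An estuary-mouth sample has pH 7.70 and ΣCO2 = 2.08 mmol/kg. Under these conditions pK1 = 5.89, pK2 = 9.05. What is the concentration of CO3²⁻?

α₂ = 1 / (1 + [H⁺]/K2 + [H⁺]²/(K1K2)) = 1 / (1 + 10^+1.35 + 10^-0.46)
   = 1 / (1 + 22.387 + 0.34674) = 1/23.734 = 0.04213
[CO3²⁻] = α₂ × DIC = 0.04213 × 2.08 = 0.0876 mmol/kg

[CO3²⁻] = 0.0876 mmol/kg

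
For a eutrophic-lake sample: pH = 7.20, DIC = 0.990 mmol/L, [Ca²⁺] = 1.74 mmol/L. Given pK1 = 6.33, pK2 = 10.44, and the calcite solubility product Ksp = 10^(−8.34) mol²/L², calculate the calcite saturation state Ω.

α₂ = 1 / (1 + [H⁺]/K2 + [H⁺]²/(K1K2)) = 1 / (1 + 10^+3.24 + 10^+2.37)
   = 1 / (1 + 1737.8 + 234.42) = 1/1973.2 = 0.0005068
[CO3²⁻] = α₂ × DIC = 0.0005068 × 0.990 = 0.0005017 mmol/L = 0.5017 μmol/L
Ksp = 10^(−8.34) = 4.571×10^-9
Ω = [Ca²⁺][CO3²⁻]/Ksp = (1.74×10^-3)(5.017×10^-7) / 4.571×10^-9 = 0.191

Ω = 0.191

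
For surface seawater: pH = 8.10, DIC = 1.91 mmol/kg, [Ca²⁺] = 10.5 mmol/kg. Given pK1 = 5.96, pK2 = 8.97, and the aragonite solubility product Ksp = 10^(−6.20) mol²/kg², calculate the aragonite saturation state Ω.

Ω = 3.75

α₂ = 1 / (1 + [H⁺]/K2 + [H⁺]²/(K1K2)) = 1 / (1 + 10^+0.87 + 10^-1.27)
   = 1 / (1 + 7.4131 + 0.053703) = 1/8.4668 = 0.1181
[CO3²⁻] = α₂ × DIC = 0.1181 × 1.91 = 0.2256 mmol/kg
Ksp = 10^(−6.20) = 6.310×10^-7
Ω = [Ca²⁺][CO3²⁻]/Ksp = (10.5×10^-3)(2.256×10^-4) / 6.310×10^-7 = 3.75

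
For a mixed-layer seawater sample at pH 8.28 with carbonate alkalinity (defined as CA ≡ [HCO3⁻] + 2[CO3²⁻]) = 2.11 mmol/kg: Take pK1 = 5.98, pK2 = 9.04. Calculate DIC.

CA = [HCO3⁻] + 2[CO3²⁻] = (α₁ + 2α₂)·DIC
At pH 8.28: [H⁺]/K1 = 10^-2.30 = 0.0050119, K2/[H⁺] = 10^-0.76 = 0.17378
α₁ = 1/(1 + 0.0050119 + 0.17378) = 1/1.1788 = 0.8483; α₂ = α₁·K2/[H⁺] = 0.1474
α₁ + 2α₂ = 1.1432
DIC = CA / (α₁ + 2α₂) = 2.11 / 1.1432 = 1.85 mmol/kg

DIC = 1.85 mmol/kg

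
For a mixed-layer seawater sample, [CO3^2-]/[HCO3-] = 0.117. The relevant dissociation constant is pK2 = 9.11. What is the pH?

pH = 8.18

From K2 = [H⁺][CO3^2-]/[HCO3-]:  pH = pK2 + log₁₀([CO3^2-]/[HCO3-])
log₁₀(0.117) = -0.932
pH = 9.11 + (-0.932) = 8.18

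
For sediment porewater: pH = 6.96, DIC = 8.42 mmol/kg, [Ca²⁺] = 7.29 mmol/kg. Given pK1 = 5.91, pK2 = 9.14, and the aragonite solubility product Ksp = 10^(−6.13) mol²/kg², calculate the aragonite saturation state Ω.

α₂ = 1 / (1 + [H⁺]/K2 + [H⁺]²/(K1K2)) = 1 / (1 + 10^+2.18 + 10^+1.13)
   = 1 / (1 + 151.36 + 13.490) = 1/165.85 = 0.006030
[CO3²⁻] = α₂ × DIC = 0.006030 × 8.42 = 0.05077 mmol/kg
Ksp = 10^(−6.13) = 7.413×10^-7
Ω = [Ca²⁺][CO3²⁻]/Ksp = (7.29×10^-3)(5.077×10^-5) / 7.413×10^-7 = 0.499

Ω = 0.499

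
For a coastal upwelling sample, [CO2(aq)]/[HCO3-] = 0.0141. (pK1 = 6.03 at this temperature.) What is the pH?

From K1 = [H⁺][HCO3-]/[CO2(aq)]:  pH = pK1 − log₁₀([CO2(aq)]/[HCO3-])
log₁₀(0.0141) = -1.851
pH = 6.03 − (-1.851) = 7.88

pH = 7.88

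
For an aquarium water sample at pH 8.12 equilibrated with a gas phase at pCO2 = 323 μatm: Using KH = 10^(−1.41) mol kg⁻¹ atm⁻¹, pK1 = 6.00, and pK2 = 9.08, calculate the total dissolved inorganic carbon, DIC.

[CO2*] = KH · pCO2 = 10^(−1.41) × 323×10^-6 = 1.257×10^-5 mol/kg
α₀ = 1/(1 + K1/[H⁺] + K1K2/[H⁺]²) = 1/(1 + 10^+2.12 + 10^+1.16) = 0.006790
DIC = [CO2*]/α₀ = 1.257×10^-5 / 0.006790 = 1.85 mmol/kg

DIC = 1.85 mmol/kg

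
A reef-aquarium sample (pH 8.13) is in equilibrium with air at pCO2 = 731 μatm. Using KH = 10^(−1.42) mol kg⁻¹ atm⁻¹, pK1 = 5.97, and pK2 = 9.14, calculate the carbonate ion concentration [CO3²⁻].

[CO2*] = KH · pCO2 = 10^(−1.42) × 731×10^-6 = 2.779×10^-5 mol/kg
α₀ = 1/(1 + K1/[H⁺] + K1K2/[H⁺]²) = 1/(1 + 10^+2.16 + 10^+1.15) = 0.006263
DIC = [CO2*]/α₀ = 2.779×10^-5 / 0.006263 = 4.438 mmol/kg
[CO3²⁻] = α₂·DIC; α₂ = 0.08847, so [CO3²⁻] = 0.08847 × 4.438 = 0.393 mmol/kg

[CO3²⁻] = 0.393 mmol/kg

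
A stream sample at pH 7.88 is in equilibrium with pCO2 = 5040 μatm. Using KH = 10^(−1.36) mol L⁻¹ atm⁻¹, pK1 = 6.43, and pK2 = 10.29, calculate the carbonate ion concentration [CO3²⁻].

[CO2*] = KH · pCO2 = 10^(−1.36) × 5040×10^-6 = 2.200×10^-4 mol/L
α₀ = 1/(1 + K1/[H⁺] + K1K2/[H⁺]²) = 1/(1 + 10^+1.45 + 10^-0.96) = 0.03414
DIC = [CO2*]/α₀ = 2.200×10^-4 / 0.03414 = 6.445 mmol/L
[CO3²⁻] = α₂·DIC; α₂ = 0.003743, so [CO3²⁻] = 0.003743 × 6.445 = 0.0241 mmol/L

[CO3²⁻] = 0.0241 mmol/L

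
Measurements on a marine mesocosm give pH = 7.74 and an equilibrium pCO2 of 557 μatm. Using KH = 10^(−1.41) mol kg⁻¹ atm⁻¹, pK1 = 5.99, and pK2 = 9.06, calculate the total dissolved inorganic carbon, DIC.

DIC = 1.30 mmol/kg

[CO2*] = KH · pCO2 = 10^(−1.41) × 557×10^-6 = 2.167×10^-5 mol/kg
α₀ = 1/(1 + K1/[H⁺] + K1K2/[H⁺]²) = 1/(1 + 10^+1.75 + 10^+0.43) = 0.01669
DIC = [CO2*]/α₀ = 2.167×10^-5 / 0.01669 = 1.30 mmol/kg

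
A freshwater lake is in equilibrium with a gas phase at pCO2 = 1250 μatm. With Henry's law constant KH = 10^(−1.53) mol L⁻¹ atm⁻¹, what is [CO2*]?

[CO2*] = 36.9 μmol/L

KH = 10^(−1.53) = 2.951×10^-2 mol L⁻¹ atm⁻¹
[CO2*] = KH · pCO2 = 2.951×10^-2 × 1250×10^-6 atm = 3.69×10^-5 mol/L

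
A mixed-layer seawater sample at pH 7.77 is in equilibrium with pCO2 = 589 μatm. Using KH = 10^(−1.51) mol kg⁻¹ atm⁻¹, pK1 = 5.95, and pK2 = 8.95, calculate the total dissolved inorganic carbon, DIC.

DIC = 1.30 mmol/kg

[CO2*] = KH · pCO2 = 10^(−1.51) × 589×10^-6 = 1.820×10^-5 mol/kg
α₀ = 1/(1 + K1/[H⁺] + K1K2/[H⁺]²) = 1/(1 + 10^+1.82 + 10^+0.64) = 0.01400
DIC = [CO2*]/α₀ = 1.820×10^-5 / 0.01400 = 1.30 mmol/kg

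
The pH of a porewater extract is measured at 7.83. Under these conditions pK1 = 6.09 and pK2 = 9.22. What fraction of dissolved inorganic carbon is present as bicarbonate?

α₁ = 0.944

α₁ = 1 / (1 + [H⁺]/K1 + K2/[H⁺]) = 1 / (1 + 10^-1.74 + 10^-1.39)
   = 1 / (1 + 0.018197 + 0.040738) = 1/1.0589 = 0.9443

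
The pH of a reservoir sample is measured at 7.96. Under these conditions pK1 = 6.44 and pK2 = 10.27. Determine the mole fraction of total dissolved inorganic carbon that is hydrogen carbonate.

α₁ = 1 / (1 + [H⁺]/K1 + K2/[H⁺]) = 1 / (1 + 10^-1.52 + 10^-2.31)
   = 1 / (1 + 0.030200 + 0.0048978) = 1/1.0351 = 0.9661

α₁ = 0.966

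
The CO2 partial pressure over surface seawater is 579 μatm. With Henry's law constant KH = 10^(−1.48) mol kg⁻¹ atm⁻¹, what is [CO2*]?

KH = 10^(−1.48) = 3.311×10^-2 mol kg⁻¹ atm⁻¹
[CO2*] = KH · pCO2 = 3.311×10^-2 × 579×10^-6 atm = 1.92×10^-5 mol/kg

[CO2*] = 19.2 μmol/kg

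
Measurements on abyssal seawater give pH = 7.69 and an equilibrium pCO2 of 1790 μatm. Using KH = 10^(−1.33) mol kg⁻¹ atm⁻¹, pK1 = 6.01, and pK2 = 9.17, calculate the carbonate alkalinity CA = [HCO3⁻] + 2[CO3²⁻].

[CO2*] = KH · pCO2 = 10^(−1.33) × 1790×10^-6 = 8.372×10^-5 mol/kg
α₀ = 1/(1 + K1/[H⁺] + K1K2/[H⁺]²) = 1/(1 + 10^+1.68 + 10^+0.20) = 0.01982
DIC = [CO2*]/α₀ = 8.372×10^-5 / 0.01982 = 4.224 mmol/kg
CA = (α₁ + 2α₂)·DIC = (0.9488 + 2×0.03142) × 4.224 = 4.27 mmol/kg

CA = 4.27 mmol/kg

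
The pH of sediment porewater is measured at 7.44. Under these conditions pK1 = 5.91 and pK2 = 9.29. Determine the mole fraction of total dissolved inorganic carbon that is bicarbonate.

α₁ = 0.958

α₁ = 1 / (1 + [H⁺]/K1 + K2/[H⁺]) = 1 / (1 + 10^-1.53 + 10^-1.85)
   = 1 / (1 + 0.029512 + 0.014125) = 1/1.0436 = 0.9582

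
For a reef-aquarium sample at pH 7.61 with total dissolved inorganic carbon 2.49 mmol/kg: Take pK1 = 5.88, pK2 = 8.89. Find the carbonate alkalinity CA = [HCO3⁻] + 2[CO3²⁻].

CA = 2.57 mmol/kg

CA = [HCO3⁻] + 2[CO3²⁻] = (α₁ + 2α₂)·DIC
At pH 7.61: [H⁺]/K1 = 10^-1.73 = 0.018621, K2/[H⁺] = 10^-1.28 = 0.052481
α₁ = 1/(1 + 0.018621 + 0.052481) = 1/1.0711 = 0.9336; α₂ = α₁·K2/[H⁺] = 0.04900
α₁ + 2α₂ = 1.0316
CA = 1.0316 × 2.49 = 2.57 mmol/kg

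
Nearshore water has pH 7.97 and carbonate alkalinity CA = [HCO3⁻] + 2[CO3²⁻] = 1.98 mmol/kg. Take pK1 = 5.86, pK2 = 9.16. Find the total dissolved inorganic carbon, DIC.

DIC = 1.88 mmol/kg

CA = [HCO3⁻] + 2[CO3²⁻] = (α₁ + 2α₂)·DIC
At pH 7.97: [H⁺]/K1 = 10^-2.11 = 0.0077625, K2/[H⁺] = 10^-1.19 = 0.064565
α₁ = 1/(1 + 0.0077625 + 0.064565) = 1/1.0723 = 0.9326; α₂ = α₁·K2/[H⁺] = 0.06021
α₁ + 2α₂ = 1.0530
DIC = CA / (α₁ + 2α₂) = 1.98 / 1.0530 = 1.88 mmol/kg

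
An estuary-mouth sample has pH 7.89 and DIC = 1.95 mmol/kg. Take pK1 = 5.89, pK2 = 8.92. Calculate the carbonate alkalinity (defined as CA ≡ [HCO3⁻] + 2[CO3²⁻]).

CA = 2.10 mmol/kg

CA = [HCO3⁻] + 2[CO3²⁻] = (α₁ + 2α₂)·DIC
At pH 7.89: [H⁺]/K1 = 10^-2.00 = 0.010000, K2/[H⁺] = 10^-1.03 = 0.093325
α₁ = 1/(1 + 0.010000 + 0.093325) = 1/1.1033 = 0.9064; α₂ = α₁·K2/[H⁺] = 0.08459
α₁ + 2α₂ = 1.0755
CA = 1.0755 × 1.95 = 2.10 mmol/kg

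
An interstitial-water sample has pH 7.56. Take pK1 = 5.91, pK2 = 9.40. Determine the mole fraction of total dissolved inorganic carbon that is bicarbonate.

α₁ = 1 / (1 + [H⁺]/K1 + K2/[H⁺]) = 1 / (1 + 10^-1.65 + 10^-1.84)
   = 1 / (1 + 0.022387 + 0.014454) = 1/1.0368 = 0.9645

α₁ = 0.964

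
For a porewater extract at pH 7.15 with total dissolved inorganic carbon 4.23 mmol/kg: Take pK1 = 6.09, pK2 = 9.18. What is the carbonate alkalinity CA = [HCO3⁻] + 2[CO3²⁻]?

CA = [HCO3⁻] + 2[CO3²⁻] = (α₁ + 2α₂)·DIC
At pH 7.15: [H⁺]/K1 = 10^-1.06 = 0.087096, K2/[H⁺] = 10^-2.03 = 0.0093325
α₁ = 1/(1 + 0.087096 + 0.0093325) = 1/1.0964 = 0.9121; α₂ = α₁·K2/[H⁺] = 0.008512
α₁ + 2α₂ = 0.9291
CA = 0.9291 × 4.23 = 3.93 mmol/kg

CA = 3.93 mmol/kg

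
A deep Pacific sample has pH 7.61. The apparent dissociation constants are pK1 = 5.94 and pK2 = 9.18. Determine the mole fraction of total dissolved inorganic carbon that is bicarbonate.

α₁ = 1 / (1 + [H⁺]/K1 + K2/[H⁺]) = 1 / (1 + 10^-1.67 + 10^-1.57)
   = 1 / (1 + 0.021380 + 0.026915) = 1/1.0483 = 0.9539

α₁ = 0.954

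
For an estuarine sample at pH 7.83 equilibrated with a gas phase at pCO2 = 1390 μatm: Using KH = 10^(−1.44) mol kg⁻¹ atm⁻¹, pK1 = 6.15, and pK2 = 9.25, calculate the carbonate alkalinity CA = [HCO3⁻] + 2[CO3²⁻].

[CO2*] = KH · pCO2 = 10^(−1.44) × 1390×10^-6 = 5.047×10^-5 mol/kg
α₀ = 1/(1 + K1/[H⁺] + K1K2/[H⁺]²) = 1/(1 + 10^+1.68 + 10^+0.26) = 0.01973
DIC = [CO2*]/α₀ = 5.047×10^-5 / 0.01973 = 2.558 mmol/kg
CA = (α₁ + 2α₂)·DIC = (0.9444 + 2×0.03590) × 2.558 = 2.60 mmol/kg

CA = 2.60 mmol/kg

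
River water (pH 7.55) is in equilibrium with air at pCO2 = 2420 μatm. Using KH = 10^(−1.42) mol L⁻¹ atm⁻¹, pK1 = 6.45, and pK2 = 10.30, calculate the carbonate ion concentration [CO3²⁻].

[CO2*] = KH · pCO2 = 10^(−1.42) × 2420×10^-6 = 9.201×10^-5 mol/L
α₀ = 1/(1 + K1/[H⁺] + K1K2/[H⁺]²) = 1/(1 + 10^+1.10 + 10^-1.65) = 0.07347
DIC = [CO2*]/α₀ = 9.201×10^-5 / 0.07347 = 1.252 mmol/L
[CO3²⁻] = α₂·DIC; α₂ = 0.001645, so [CO3²⁻] = 0.001645 × 1.252 = 0.00206 mmol/L = 2.06 μmol/L

[CO3²⁻] = 2.06 μmol/L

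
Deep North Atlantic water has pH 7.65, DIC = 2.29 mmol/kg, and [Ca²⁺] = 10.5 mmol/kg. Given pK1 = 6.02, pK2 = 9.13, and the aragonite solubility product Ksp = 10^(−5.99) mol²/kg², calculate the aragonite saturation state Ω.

Ω = 0.736

α₂ = 1 / (1 + [H⁺]/K2 + [H⁺]²/(K1K2)) = 1 / (1 + 10^+1.48 + 10^-0.15)
   = 1 / (1 + 30.200 + 0.70795) = 1/31.907 = 0.03134
[CO3²⁻] = α₂ × DIC = 0.03134 × 2.29 = 0.07177 mmol/kg
Ksp = 10^(−5.99) = 1.023×10^-6
Ω = [Ca²⁺][CO3²⁻]/Ksp = (10.5×10^-3)(7.177×10^-5) / 1.023×10^-6 = 0.736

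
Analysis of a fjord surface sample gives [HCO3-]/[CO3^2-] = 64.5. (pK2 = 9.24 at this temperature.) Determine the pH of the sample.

pH = 7.43

From K2 = [H⁺][CO3^2-]/[HCO3-]:  pH = pK2 − log₁₀([HCO3-]/[CO3^2-])
log₁₀(64.5) = +1.810
pH = 9.24 − (+1.810) = 7.43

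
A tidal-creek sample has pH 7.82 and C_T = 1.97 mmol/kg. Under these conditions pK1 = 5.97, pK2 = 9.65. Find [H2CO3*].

α₀ = 1 / (1 + K1/[H⁺] + K1K2/[H⁺]²) = 1 / (1 + 10^+1.85 + 10^+0.02)
   = 1 / (1 + 70.795 + 1.0471) = 1/72.842 = 0.01373
[CO2*] = α₀ × DIC = 0.01373 × 1.97 = 0.0270 mmol/kg

[CO2*] = 0.0270 mmol/kg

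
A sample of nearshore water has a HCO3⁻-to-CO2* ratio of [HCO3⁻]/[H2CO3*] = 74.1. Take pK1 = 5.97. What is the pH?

pH = 7.84

From K1 = [H⁺][HCO3⁻]/[H2CO3*]:  pH = pK1 + log₁₀([HCO3⁻]/[H2CO3*])
log₁₀(74.1) = +1.870
pH = 5.97 + (+1.870) = 7.84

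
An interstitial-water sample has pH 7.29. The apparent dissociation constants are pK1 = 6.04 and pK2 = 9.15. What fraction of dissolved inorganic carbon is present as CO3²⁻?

α₂ = 1 / (1 + [H⁺]/K2 + [H⁺]²/(K1K2)) = 1 / (1 + 10^+1.86 + 10^+0.61)
   = 1 / (1 + 72.444 + 4.0738) = 1/77.517 = 0.01290

α₂ = 0.0129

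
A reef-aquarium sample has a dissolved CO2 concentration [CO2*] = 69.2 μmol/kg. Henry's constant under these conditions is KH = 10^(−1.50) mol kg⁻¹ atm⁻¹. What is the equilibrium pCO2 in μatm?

KH = 10^(−1.50) = 3.162×10^-2 mol kg⁻¹ atm⁻¹
pCO2 = [CO2*]/KH = 69.2×10^-6 / 3.162×10^-2 = 2.19×10^-3 atm = 2190 μatm

pCO2 = 2190 μatm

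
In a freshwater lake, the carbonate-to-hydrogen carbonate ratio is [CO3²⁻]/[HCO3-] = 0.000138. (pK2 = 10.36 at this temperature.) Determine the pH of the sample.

From K2 = [H⁺][CO3²⁻]/[HCO3-]:  pH = pK2 + log₁₀([CO3²⁻]/[HCO3-])
log₁₀(0.000138) = -3.860
pH = 10.36 + (-3.860) = 6.50

pH = 6.50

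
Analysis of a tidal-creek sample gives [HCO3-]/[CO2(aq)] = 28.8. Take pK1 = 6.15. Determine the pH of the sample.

pH = 7.61

From K1 = [H⁺][HCO3-]/[CO2(aq)]:  pH = pK1 + log₁₀([HCO3-]/[CO2(aq)])
log₁₀(28.8) = +1.459
pH = 6.15 + (+1.459) = 7.61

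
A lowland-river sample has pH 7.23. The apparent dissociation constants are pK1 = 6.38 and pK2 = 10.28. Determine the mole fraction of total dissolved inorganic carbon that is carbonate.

α₂ = 0.000780

α₂ = 1 / (1 + [H⁺]/K2 + [H⁺]²/(K1K2)) = 1 / (1 + 10^+3.05 + 10^+2.20)
   = 1 / (1 + 1122.0 + 158.49) = 1/1281.5 = 0.0007803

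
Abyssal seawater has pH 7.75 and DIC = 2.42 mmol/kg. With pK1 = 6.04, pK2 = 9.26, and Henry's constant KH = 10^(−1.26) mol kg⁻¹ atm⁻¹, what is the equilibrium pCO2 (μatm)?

pCO2 = 817 μatm

α₀ = 1 / (1 + K1/[H⁺] + K1K2/[H⁺]²) = 1 / (1 + 10^+1.71 + 10^+0.20)
   = 1 / (1 + 51.286 + 1.5849) = 1/53.871 = 0.01856
[CO2*] = α₀ × DIC = 0.01856 × 2.42 = 0.04492 mmol/kg
pCO2 = [CO2*]/KH = 4.492×10^-5 / 5.495×10^-2 = 817 μatm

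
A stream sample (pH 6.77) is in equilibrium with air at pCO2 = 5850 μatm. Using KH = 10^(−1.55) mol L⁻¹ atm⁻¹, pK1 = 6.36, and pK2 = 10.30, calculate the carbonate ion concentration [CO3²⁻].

[CO3²⁻] = 0.125 μmol/L

[CO2*] = KH · pCO2 = 10^(−1.55) × 5850×10^-6 = 1.649×10^-4 mol/L
α₀ = 1/(1 + K1/[H⁺] + K1K2/[H⁺]²) = 1/(1 + 10^+0.41 + 10^-3.12) = 0.2800
DIC = [CO2*]/α₀ = 1.649×10^-4 / 0.2800 = 0.5888 mmol/L
[CO3²⁻] = α₂·DIC; α₂ = 0.0002124, so [CO3²⁻] = 0.0002124 × 0.5888 = 0.000125 mmol/L = 0.125 μmol/L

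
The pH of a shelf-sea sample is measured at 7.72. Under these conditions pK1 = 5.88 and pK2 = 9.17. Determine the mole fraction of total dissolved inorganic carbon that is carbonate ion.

α₂ = 0.0338

α₂ = 1 / (1 + [H⁺]/K2 + [H⁺]²/(K1K2)) = 1 / (1 + 10^+1.45 + 10^-0.39)
   = 1 / (1 + 28.184 + 0.40738) = 1/29.591 = 0.03379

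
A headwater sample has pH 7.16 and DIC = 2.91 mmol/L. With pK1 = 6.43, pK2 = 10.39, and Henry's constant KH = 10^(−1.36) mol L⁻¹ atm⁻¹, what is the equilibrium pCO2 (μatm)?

pCO2 = 1.05×10^4 μatm

α₀ = 1 / (1 + K1/[H⁺] + K1K2/[H⁺]²) = 1 / (1 + 10^+0.73 + 10^-2.50)
   = 1 / (1 + 5.3703 + 0.0031623) = 1/6.3735 = 0.1569
[CO2*] = α₀ × DIC = 0.1569 × 2.91 = 0.4566 mmol/L
pCO2 = [CO2*]/KH = 4.566×10^-4 / 4.365×10^-2 = 1.05×10^4 μatm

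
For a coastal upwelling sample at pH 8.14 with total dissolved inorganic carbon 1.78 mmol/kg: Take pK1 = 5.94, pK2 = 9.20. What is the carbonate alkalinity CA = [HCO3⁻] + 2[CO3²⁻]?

CA = [HCO3⁻] + 2[CO3²⁻] = (α₁ + 2α₂)·DIC
At pH 8.14: [H⁺]/K1 = 10^-2.20 = 0.0063096, K2/[H⁺] = 10^-1.06 = 0.087096
α₁ = 1/(1 + 0.0063096 + 0.087096) = 1/1.0934 = 0.9146; α₂ = α₁·K2/[H⁺] = 0.07966
α₁ + 2α₂ = 1.0739
CA = 1.0739 × 1.78 = 1.91 mmol/kg

CA = 1.91 mmol/kg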